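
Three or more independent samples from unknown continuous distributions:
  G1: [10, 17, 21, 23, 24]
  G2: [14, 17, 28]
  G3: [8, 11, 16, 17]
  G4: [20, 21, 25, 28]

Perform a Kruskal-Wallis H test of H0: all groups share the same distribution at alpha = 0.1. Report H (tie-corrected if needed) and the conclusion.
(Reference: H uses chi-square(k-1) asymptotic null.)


Step 1: Combine all N = 16 observations and assign midranks.
sorted (value, group, rank): (8,G3,1), (10,G1,2), (11,G3,3), (14,G2,4), (16,G3,5), (17,G1,7), (17,G2,7), (17,G3,7), (20,G4,9), (21,G1,10.5), (21,G4,10.5), (23,G1,12), (24,G1,13), (25,G4,14), (28,G2,15.5), (28,G4,15.5)
Step 2: Sum ranks within each group.
R_1 = 44.5 (n_1 = 5)
R_2 = 26.5 (n_2 = 3)
R_3 = 16 (n_3 = 4)
R_4 = 49 (n_4 = 4)
Step 3: H = 12/(N(N+1)) * sum(R_i^2/n_i) - 3(N+1)
     = 12/(16*17) * (44.5^2/5 + 26.5^2/3 + 16^2/4 + 49^2/4) - 3*17
     = 0.044118 * 1294.38 - 51
     = 6.105147.
Step 4: Ties present; correction factor C = 1 - 36/(16^3 - 16) = 0.991176. Corrected H = 6.105147 / 0.991176 = 6.159496.
Step 5: Under H0, H ~ chi^2(3); p-value = 0.104103.
Step 6: alpha = 0.1. fail to reject H0.

H = 6.1595, df = 3, p = 0.104103, fail to reject H0.


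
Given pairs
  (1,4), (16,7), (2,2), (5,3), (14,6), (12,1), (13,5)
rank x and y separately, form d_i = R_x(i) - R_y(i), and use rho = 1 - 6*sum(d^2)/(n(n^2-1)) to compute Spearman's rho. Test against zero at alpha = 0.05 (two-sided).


Step 1: Rank x and y separately (midranks; no ties here).
rank(x): 1->1, 16->7, 2->2, 5->3, 14->6, 12->4, 13->5
rank(y): 4->4, 7->7, 2->2, 3->3, 6->6, 1->1, 5->5
Step 2: d_i = R_x(i) - R_y(i); compute d_i^2.
  (1-4)^2=9, (7-7)^2=0, (2-2)^2=0, (3-3)^2=0, (6-6)^2=0, (4-1)^2=9, (5-5)^2=0
sum(d^2) = 18.
Step 3: rho = 1 - 6*18 / (7*(7^2 - 1)) = 1 - 108/336 = 0.678571.
Step 4: Under H0, t = rho * sqrt((n-2)/(1-rho^2)) = 2.0657 ~ t(5).
Step 5: Two-sided p-value from the t-distribution with 5 df = 0.093750.
Step 6: alpha = 0.05. fail to reject H0.

rho = 0.6786, p = 0.093750, fail to reject H0 at alpha = 0.05.


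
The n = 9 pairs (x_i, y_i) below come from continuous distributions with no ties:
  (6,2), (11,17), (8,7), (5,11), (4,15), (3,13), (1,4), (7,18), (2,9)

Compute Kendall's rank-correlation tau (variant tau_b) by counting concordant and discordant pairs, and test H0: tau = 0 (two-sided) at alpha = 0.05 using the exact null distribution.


Step 1: Enumerate the 36 unordered pairs (i,j) with i<j and classify each by sign(x_j-x_i) * sign(y_j-y_i).
  (1,2):dx=+5,dy=+15->C; (1,3):dx=+2,dy=+5->C; (1,4):dx=-1,dy=+9->D; (1,5):dx=-2,dy=+13->D
  (1,6):dx=-3,dy=+11->D; (1,7):dx=-5,dy=+2->D; (1,8):dx=+1,dy=+16->C; (1,9):dx=-4,dy=+7->D
  (2,3):dx=-3,dy=-10->C; (2,4):dx=-6,dy=-6->C; (2,5):dx=-7,dy=-2->C; (2,6):dx=-8,dy=-4->C
  (2,7):dx=-10,dy=-13->C; (2,8):dx=-4,dy=+1->D; (2,9):dx=-9,dy=-8->C; (3,4):dx=-3,dy=+4->D
  (3,5):dx=-4,dy=+8->D; (3,6):dx=-5,dy=+6->D; (3,7):dx=-7,dy=-3->C; (3,8):dx=-1,dy=+11->D
  (3,9):dx=-6,dy=+2->D; (4,5):dx=-1,dy=+4->D; (4,6):dx=-2,dy=+2->D; (4,7):dx=-4,dy=-7->C
  (4,8):dx=+2,dy=+7->C; (4,9):dx=-3,dy=-2->C; (5,6):dx=-1,dy=-2->C; (5,7):dx=-3,dy=-11->C
  (5,8):dx=+3,dy=+3->C; (5,9):dx=-2,dy=-6->C; (6,7):dx=-2,dy=-9->C; (6,8):dx=+4,dy=+5->C
  (6,9):dx=-1,dy=-4->C; (7,8):dx=+6,dy=+14->C; (7,9):dx=+1,dy=+5->C; (8,9):dx=-5,dy=-9->C
Step 2: C = 23, D = 13, total pairs = 36.
Step 3: tau = (C - D)/(n(n-1)/2) = (23 - 13)/36 = 0.277778.
Step 4: Exact two-sided p-value (enumerate n! = 362880 permutations of y under H0): p = 0.358488.
Step 5: alpha = 0.05. fail to reject H0.

tau_b = 0.2778 (C=23, D=13), p = 0.358488, fail to reject H0.


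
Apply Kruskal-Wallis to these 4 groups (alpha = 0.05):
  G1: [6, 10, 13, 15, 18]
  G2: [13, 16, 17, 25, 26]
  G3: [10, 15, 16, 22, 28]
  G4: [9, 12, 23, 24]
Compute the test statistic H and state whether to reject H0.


Step 1: Combine all N = 19 observations and assign midranks.
sorted (value, group, rank): (6,G1,1), (9,G4,2), (10,G1,3.5), (10,G3,3.5), (12,G4,5), (13,G1,6.5), (13,G2,6.5), (15,G1,8.5), (15,G3,8.5), (16,G2,10.5), (16,G3,10.5), (17,G2,12), (18,G1,13), (22,G3,14), (23,G4,15), (24,G4,16), (25,G2,17), (26,G2,18), (28,G3,19)
Step 2: Sum ranks within each group.
R_1 = 32.5 (n_1 = 5)
R_2 = 64 (n_2 = 5)
R_3 = 55.5 (n_3 = 5)
R_4 = 38 (n_4 = 4)
Step 3: H = 12/(N(N+1)) * sum(R_i^2/n_i) - 3(N+1)
     = 12/(19*20) * (32.5^2/5 + 64^2/5 + 55.5^2/5 + 38^2/4) - 3*20
     = 0.031579 * 2007.5 - 60
     = 3.394737.
Step 4: Ties present; correction factor C = 1 - 24/(19^3 - 19) = 0.996491. Corrected H = 3.394737 / 0.996491 = 3.406690.
Step 5: Under H0, H ~ chi^2(3); p-value = 0.333067.
Step 6: alpha = 0.05. fail to reject H0.

H = 3.4067, df = 3, p = 0.333067, fail to reject H0.


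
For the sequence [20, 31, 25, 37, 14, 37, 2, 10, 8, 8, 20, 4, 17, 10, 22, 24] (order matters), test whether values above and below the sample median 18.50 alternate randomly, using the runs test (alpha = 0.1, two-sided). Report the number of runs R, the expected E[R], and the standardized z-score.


Step 1: Compute median = 18.50; label A = above, B = below.
Labels in order: AAAABABBBBABBBAA  (n_A = 8, n_B = 8)
Step 2: Count runs R = 7.
Step 3: Under H0 (random ordering), E[R] = 2*n_A*n_B/(n_A+n_B) + 1 = 2*8*8/16 + 1 = 9.0000.
        Var[R] = 2*n_A*n_B*(2*n_A*n_B - n_A - n_B) / ((n_A+n_B)^2 * (n_A+n_B-1)) = 14336/3840 = 3.7333.
        SD[R] = 1.9322.
Step 4: Continuity-corrected z = (R + 0.5 - E[R]) / SD[R] = (7 + 0.5 - 9.0000) / 1.9322 = -0.7763.
Step 5: Two-sided p-value via normal approximation = 2*(1 - Phi(|z|)) = 0.437558.
Step 6: alpha = 0.1. fail to reject H0.

R = 7, z = -0.7763, p = 0.437558, fail to reject H0.


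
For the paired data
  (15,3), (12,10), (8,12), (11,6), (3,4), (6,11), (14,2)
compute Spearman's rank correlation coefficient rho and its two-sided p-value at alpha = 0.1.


Step 1: Rank x and y separately (midranks; no ties here).
rank(x): 15->7, 12->5, 8->3, 11->4, 3->1, 6->2, 14->6
rank(y): 3->2, 10->5, 12->7, 6->4, 4->3, 11->6, 2->1
Step 2: d_i = R_x(i) - R_y(i); compute d_i^2.
  (7-2)^2=25, (5-5)^2=0, (3-7)^2=16, (4-4)^2=0, (1-3)^2=4, (2-6)^2=16, (6-1)^2=25
sum(d^2) = 86.
Step 3: rho = 1 - 6*86 / (7*(7^2 - 1)) = 1 - 516/336 = -0.535714.
Step 4: Under H0, t = rho * sqrt((n-2)/(1-rho^2)) = -1.4186 ~ t(5).
Step 5: Two-sided p-value from the t-distribution with 5 df = 0.215217.
Step 6: alpha = 0.1. fail to reject H0.

rho = -0.5357, p = 0.215217, fail to reject H0 at alpha = 0.1.


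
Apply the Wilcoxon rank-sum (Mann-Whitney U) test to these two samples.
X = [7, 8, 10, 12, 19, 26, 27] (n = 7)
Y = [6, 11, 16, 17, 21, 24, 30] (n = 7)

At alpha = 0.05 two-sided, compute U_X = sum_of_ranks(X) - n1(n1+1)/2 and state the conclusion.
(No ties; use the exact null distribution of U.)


Step 1: Combine and sort all 14 observations; assign midranks.
sorted (value, group): (6,Y), (7,X), (8,X), (10,X), (11,Y), (12,X), (16,Y), (17,Y), (19,X), (21,Y), (24,Y), (26,X), (27,X), (30,Y)
ranks: 6->1, 7->2, 8->3, 10->4, 11->5, 12->6, 16->7, 17->8, 19->9, 21->10, 24->11, 26->12, 27->13, 30->14
Step 2: Rank sum for X: R1 = 2 + 3 + 4 + 6 + 9 + 12 + 13 = 49.
Step 3: U_X = R1 - n1(n1+1)/2 = 49 - 7*8/2 = 49 - 28 = 21.
       U_Y = n1*n2 - U_X = 49 - 21 = 28.
Step 4: No ties, so the exact null distribution of U (based on enumerating the C(14,7) = 3432 equally likely rank assignments) gives the two-sided p-value.
Step 5: p-value = 0.710373; compare to alpha = 0.05. fail to reject H0.

U_X = 21, p = 0.710373, fail to reject H0 at alpha = 0.05.


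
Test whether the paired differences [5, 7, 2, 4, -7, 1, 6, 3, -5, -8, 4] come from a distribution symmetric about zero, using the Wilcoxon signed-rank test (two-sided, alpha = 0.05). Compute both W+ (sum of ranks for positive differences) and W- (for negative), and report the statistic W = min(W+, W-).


Step 1: Drop any zero differences (none here) and take |d_i|.
|d| = [5, 7, 2, 4, 7, 1, 6, 3, 5, 8, 4]
Step 2: Midrank |d_i| (ties get averaged ranks).
ranks: |5|->6.5, |7|->9.5, |2|->2, |4|->4.5, |7|->9.5, |1|->1, |6|->8, |3|->3, |5|->6.5, |8|->11, |4|->4.5
Step 3: Attach original signs; sum ranks with positive sign and with negative sign.
W+ = 6.5 + 9.5 + 2 + 4.5 + 1 + 8 + 3 + 4.5 = 39
W- = 9.5 + 6.5 + 11 = 27
(Check: W+ + W- = 66 should equal n(n+1)/2 = 66.)
Step 4: Test statistic W = min(W+, W-) = 27.
Step 5: Ties in |d|, so use the tie-corrected normal approximation.
        E[W] = n(n+1)/4 = 11*12/4 = 33.
        Tie groups: |d|=4 (t=2), |d|=5 (t=2), |d|=7 (t=2); sum(t^3 - t) = 18.
        Var[W] = n(n+1)(2n+1)/24 - sum(t^3-t)/48 = 3036/24 - 18/48 = 126.125.
        z = (W - E[W]) / sqrt(Var[W]) = (27 - 33) / 11.2305 = -0.5343.
        Two-sided p = 2*Phi(z) = 0.593163.
Step 6: alpha = 0.05. fail to reject H0.

W+ = 39, W- = 27, W = min = 27, p = 0.593163, fail to reject H0.


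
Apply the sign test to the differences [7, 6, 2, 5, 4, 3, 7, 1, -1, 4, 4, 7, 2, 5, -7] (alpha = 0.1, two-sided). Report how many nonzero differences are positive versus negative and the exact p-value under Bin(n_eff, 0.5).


Step 1: Discard zero differences. Original n = 15; n_eff = number of nonzero differences = 15.
Nonzero differences (with sign): +7, +6, +2, +5, +4, +3, +7, +1, -1, +4, +4, +7, +2, +5, -7
Step 2: Count signs: positive = 13, negative = 2.
Step 3: Under H0: P(positive) = 0.5, so the number of positives S ~ Bin(15, 0.5).
Step 4: Two-sided exact p-value = sum of Bin(15,0.5) probabilities at or below the observed probability = 0.007385.
Step 5: alpha = 0.1. reject H0.

n_eff = 15, pos = 13, neg = 2, p = 0.007385, reject H0.


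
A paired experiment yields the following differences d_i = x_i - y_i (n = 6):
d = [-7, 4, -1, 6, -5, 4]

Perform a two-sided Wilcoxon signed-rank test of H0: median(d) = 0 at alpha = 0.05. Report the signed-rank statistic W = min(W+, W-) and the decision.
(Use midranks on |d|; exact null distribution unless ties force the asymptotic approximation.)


Step 1: Drop any zero differences (none here) and take |d_i|.
|d| = [7, 4, 1, 6, 5, 4]
Step 2: Midrank |d_i| (ties get averaged ranks).
ranks: |7|->6, |4|->2.5, |1|->1, |6|->5, |5|->4, |4|->2.5
Step 3: Attach original signs; sum ranks with positive sign and with negative sign.
W+ = 2.5 + 5 + 2.5 = 10
W- = 6 + 1 + 4 = 11
(Check: W+ + W- = 21 should equal n(n+1)/2 = 21.)
Step 4: Test statistic W = min(W+, W-) = 10.
Step 5: Ties in |d|, so use the tie-corrected normal approximation.
        E[W] = n(n+1)/4 = 6*7/4 = 10.5.
        Tie groups: |d|=4 (t=2); sum(t^3 - t) = 6.
        Var[W] = n(n+1)(2n+1)/24 - sum(t^3-t)/48 = 546/24 - 6/48 = 22.625.
        z = (W - E[W]) / sqrt(Var[W]) = (10 - 10.5) / 4.7566 = -0.1051.
        Two-sided p = 2*Phi(z) = 0.916282.
Step 6: alpha = 0.05. fail to reject H0.

W+ = 10, W- = 11, W = min = 10, p = 0.916282, fail to reject H0.


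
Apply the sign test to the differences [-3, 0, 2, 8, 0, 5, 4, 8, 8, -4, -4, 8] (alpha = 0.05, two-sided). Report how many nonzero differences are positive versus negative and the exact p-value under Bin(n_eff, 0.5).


Step 1: Discard zero differences. Original n = 12; n_eff = number of nonzero differences = 10.
Nonzero differences (with sign): -3, +2, +8, +5, +4, +8, +8, -4, -4, +8
Step 2: Count signs: positive = 7, negative = 3.
Step 3: Under H0: P(positive) = 0.5, so the number of positives S ~ Bin(10, 0.5).
Step 4: Two-sided exact p-value = sum of Bin(10,0.5) probabilities at or below the observed probability = 0.343750.
Step 5: alpha = 0.05. fail to reject H0.

n_eff = 10, pos = 7, neg = 3, p = 0.343750, fail to reject H0.


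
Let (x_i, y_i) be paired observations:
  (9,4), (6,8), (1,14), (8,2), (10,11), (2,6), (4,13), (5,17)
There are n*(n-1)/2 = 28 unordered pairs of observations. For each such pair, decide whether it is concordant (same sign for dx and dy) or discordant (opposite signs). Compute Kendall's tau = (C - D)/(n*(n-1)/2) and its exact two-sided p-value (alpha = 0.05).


Step 1: Enumerate the 28 unordered pairs (i,j) with i<j and classify each by sign(x_j-x_i) * sign(y_j-y_i).
  (1,2):dx=-3,dy=+4->D; (1,3):dx=-8,dy=+10->D; (1,4):dx=-1,dy=-2->C; (1,5):dx=+1,dy=+7->C
  (1,6):dx=-7,dy=+2->D; (1,7):dx=-5,dy=+9->D; (1,8):dx=-4,dy=+13->D; (2,3):dx=-5,dy=+6->D
  (2,4):dx=+2,dy=-6->D; (2,5):dx=+4,dy=+3->C; (2,6):dx=-4,dy=-2->C; (2,7):dx=-2,dy=+5->D
  (2,8):dx=-1,dy=+9->D; (3,4):dx=+7,dy=-12->D; (3,5):dx=+9,dy=-3->D; (3,6):dx=+1,dy=-8->D
  (3,7):dx=+3,dy=-1->D; (3,8):dx=+4,dy=+3->C; (4,5):dx=+2,dy=+9->C; (4,6):dx=-6,dy=+4->D
  (4,7):dx=-4,dy=+11->D; (4,8):dx=-3,dy=+15->D; (5,6):dx=-8,dy=-5->C; (5,7):dx=-6,dy=+2->D
  (5,8):dx=-5,dy=+6->D; (6,7):dx=+2,dy=+7->C; (6,8):dx=+3,dy=+11->C; (7,8):dx=+1,dy=+4->C
Step 2: C = 10, D = 18, total pairs = 28.
Step 3: tau = (C - D)/(n(n-1)/2) = (10 - 18)/28 = -0.285714.
Step 4: Exact two-sided p-value (enumerate n! = 40320 permutations of y under H0): p = 0.398760.
Step 5: alpha = 0.05. fail to reject H0.

tau_b = -0.2857 (C=10, D=18), p = 0.398760, fail to reject H0.


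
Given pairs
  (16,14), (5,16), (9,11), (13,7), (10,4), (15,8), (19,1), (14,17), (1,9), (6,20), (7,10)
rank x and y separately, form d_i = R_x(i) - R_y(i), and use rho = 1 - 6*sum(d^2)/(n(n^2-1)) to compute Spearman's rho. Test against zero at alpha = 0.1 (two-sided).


Step 1: Rank x and y separately (midranks; no ties here).
rank(x): 16->10, 5->2, 9->5, 13->7, 10->6, 15->9, 19->11, 14->8, 1->1, 6->3, 7->4
rank(y): 14->8, 16->9, 11->7, 7->3, 4->2, 8->4, 1->1, 17->10, 9->5, 20->11, 10->6
Step 2: d_i = R_x(i) - R_y(i); compute d_i^2.
  (10-8)^2=4, (2-9)^2=49, (5-7)^2=4, (7-3)^2=16, (6-2)^2=16, (9-4)^2=25, (11-1)^2=100, (8-10)^2=4, (1-5)^2=16, (3-11)^2=64, (4-6)^2=4
sum(d^2) = 302.
Step 3: rho = 1 - 6*302 / (11*(11^2 - 1)) = 1 - 1812/1320 = -0.372727.
Step 4: Under H0, t = rho * sqrt((n-2)/(1-rho^2)) = -1.2050 ~ t(9).
Step 5: Two-sided p-value from the t-distribution with 9 df = 0.258926.
Step 6: alpha = 0.1. fail to reject H0.

rho = -0.3727, p = 0.258926, fail to reject H0 at alpha = 0.1.


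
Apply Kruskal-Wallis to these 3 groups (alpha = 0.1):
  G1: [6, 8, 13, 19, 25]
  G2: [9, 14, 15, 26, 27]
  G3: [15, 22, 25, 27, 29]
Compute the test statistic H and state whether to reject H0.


Step 1: Combine all N = 15 observations and assign midranks.
sorted (value, group, rank): (6,G1,1), (8,G1,2), (9,G2,3), (13,G1,4), (14,G2,5), (15,G2,6.5), (15,G3,6.5), (19,G1,8), (22,G3,9), (25,G1,10.5), (25,G3,10.5), (26,G2,12), (27,G2,13.5), (27,G3,13.5), (29,G3,15)
Step 2: Sum ranks within each group.
R_1 = 25.5 (n_1 = 5)
R_2 = 40 (n_2 = 5)
R_3 = 54.5 (n_3 = 5)
Step 3: H = 12/(N(N+1)) * sum(R_i^2/n_i) - 3(N+1)
     = 12/(15*16) * (25.5^2/5 + 40^2/5 + 54.5^2/5) - 3*16
     = 0.050000 * 1044.1 - 48
     = 4.205000.
Step 4: Ties present; correction factor C = 1 - 18/(15^3 - 15) = 0.994643. Corrected H = 4.205000 / 0.994643 = 4.227648.
Step 5: Under H0, H ~ chi^2(2); p-value = 0.120775.
Step 6: alpha = 0.1. fail to reject H0.

H = 4.2276, df = 2, p = 0.120775, fail to reject H0.


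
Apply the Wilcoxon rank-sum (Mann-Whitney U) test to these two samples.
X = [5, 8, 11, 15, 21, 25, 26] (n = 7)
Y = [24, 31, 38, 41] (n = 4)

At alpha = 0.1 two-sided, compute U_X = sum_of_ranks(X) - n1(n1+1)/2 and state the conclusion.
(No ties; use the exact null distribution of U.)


Step 1: Combine and sort all 11 observations; assign midranks.
sorted (value, group): (5,X), (8,X), (11,X), (15,X), (21,X), (24,Y), (25,X), (26,X), (31,Y), (38,Y), (41,Y)
ranks: 5->1, 8->2, 11->3, 15->4, 21->5, 24->6, 25->7, 26->8, 31->9, 38->10, 41->11
Step 2: Rank sum for X: R1 = 1 + 2 + 3 + 4 + 5 + 7 + 8 = 30.
Step 3: U_X = R1 - n1(n1+1)/2 = 30 - 7*8/2 = 30 - 28 = 2.
       U_Y = n1*n2 - U_X = 28 - 2 = 26.
Step 4: No ties, so the exact null distribution of U (based on enumerating the C(11,7) = 330 equally likely rank assignments) gives the two-sided p-value.
Step 5: p-value = 0.024242; compare to alpha = 0.1. reject H0.

U_X = 2, p = 0.024242, reject H0 at alpha = 0.1.


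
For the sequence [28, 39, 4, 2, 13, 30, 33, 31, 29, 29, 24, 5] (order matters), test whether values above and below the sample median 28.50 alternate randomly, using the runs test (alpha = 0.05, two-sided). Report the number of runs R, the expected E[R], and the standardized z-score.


Step 1: Compute median = 28.50; label A = above, B = below.
Labels in order: BABBBAAAAABB  (n_A = 6, n_B = 6)
Step 2: Count runs R = 5.
Step 3: Under H0 (random ordering), E[R] = 2*n_A*n_B/(n_A+n_B) + 1 = 2*6*6/12 + 1 = 7.0000.
        Var[R] = 2*n_A*n_B*(2*n_A*n_B - n_A - n_B) / ((n_A+n_B)^2 * (n_A+n_B-1)) = 4320/1584 = 2.7273.
        SD[R] = 1.6514.
Step 4: Continuity-corrected z = (R + 0.5 - E[R]) / SD[R] = (5 + 0.5 - 7.0000) / 1.6514 = -0.9083.
Step 5: Two-sided p-value via normal approximation = 2*(1 - Phi(|z|)) = 0.363722.
Step 6: alpha = 0.05. fail to reject H0.

R = 5, z = -0.9083, p = 0.363722, fail to reject H0.


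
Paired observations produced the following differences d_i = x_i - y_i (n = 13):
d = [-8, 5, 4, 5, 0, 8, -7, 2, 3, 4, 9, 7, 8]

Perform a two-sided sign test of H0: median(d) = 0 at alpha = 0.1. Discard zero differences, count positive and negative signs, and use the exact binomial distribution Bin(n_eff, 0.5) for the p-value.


Step 1: Discard zero differences. Original n = 13; n_eff = number of nonzero differences = 12.
Nonzero differences (with sign): -8, +5, +4, +5, +8, -7, +2, +3, +4, +9, +7, +8
Step 2: Count signs: positive = 10, negative = 2.
Step 3: Under H0: P(positive) = 0.5, so the number of positives S ~ Bin(12, 0.5).
Step 4: Two-sided exact p-value = sum of Bin(12,0.5) probabilities at or below the observed probability = 0.038574.
Step 5: alpha = 0.1. reject H0.

n_eff = 12, pos = 10, neg = 2, p = 0.038574, reject H0.


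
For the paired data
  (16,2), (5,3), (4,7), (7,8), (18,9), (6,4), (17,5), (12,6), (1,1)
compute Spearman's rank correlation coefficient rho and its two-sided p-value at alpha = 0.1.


Step 1: Rank x and y separately (midranks; no ties here).
rank(x): 16->7, 5->3, 4->2, 7->5, 18->9, 6->4, 17->8, 12->6, 1->1
rank(y): 2->2, 3->3, 7->7, 8->8, 9->9, 4->4, 5->5, 6->6, 1->1
Step 2: d_i = R_x(i) - R_y(i); compute d_i^2.
  (7-2)^2=25, (3-3)^2=0, (2-7)^2=25, (5-8)^2=9, (9-9)^2=0, (4-4)^2=0, (8-5)^2=9, (6-6)^2=0, (1-1)^2=0
sum(d^2) = 68.
Step 3: rho = 1 - 6*68 / (9*(9^2 - 1)) = 1 - 408/720 = 0.433333.
Step 4: Under H0, t = rho * sqrt((n-2)/(1-rho^2)) = 1.2721 ~ t(7).
Step 5: Two-sided p-value from the t-distribution with 7 df = 0.243952.
Step 6: alpha = 0.1. fail to reject H0.

rho = 0.4333, p = 0.243952, fail to reject H0 at alpha = 0.1.


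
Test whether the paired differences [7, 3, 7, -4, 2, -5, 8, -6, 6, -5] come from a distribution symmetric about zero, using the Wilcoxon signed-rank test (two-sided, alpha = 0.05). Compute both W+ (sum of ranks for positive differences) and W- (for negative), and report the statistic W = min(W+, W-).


Step 1: Drop any zero differences (none here) and take |d_i|.
|d| = [7, 3, 7, 4, 2, 5, 8, 6, 6, 5]
Step 2: Midrank |d_i| (ties get averaged ranks).
ranks: |7|->8.5, |3|->2, |7|->8.5, |4|->3, |2|->1, |5|->4.5, |8|->10, |6|->6.5, |6|->6.5, |5|->4.5
Step 3: Attach original signs; sum ranks with positive sign and with negative sign.
W+ = 8.5 + 2 + 8.5 + 1 + 10 + 6.5 = 36.5
W- = 3 + 4.5 + 6.5 + 4.5 = 18.5
(Check: W+ + W- = 55 should equal n(n+1)/2 = 55.)
Step 4: Test statistic W = min(W+, W-) = 18.5.
Step 5: Ties in |d|, so use the tie-corrected normal approximation.
        E[W] = n(n+1)/4 = 10*11/4 = 27.5.
        Tie groups: |d|=5 (t=2), |d|=6 (t=2), |d|=7 (t=2); sum(t^3 - t) = 18.
        Var[W] = n(n+1)(2n+1)/24 - sum(t^3-t)/48 = 2310/24 - 18/48 = 95.875.
        z = (W - E[W]) / sqrt(Var[W]) = (18.5 - 27.5) / 9.7916 = -0.9192.
        Two-sided p = 2*Phi(z) = 0.358013.
Step 6: alpha = 0.05. fail to reject H0.

W+ = 36.5, W- = 18.5, W = min = 18.5, p = 0.358013, fail to reject H0.


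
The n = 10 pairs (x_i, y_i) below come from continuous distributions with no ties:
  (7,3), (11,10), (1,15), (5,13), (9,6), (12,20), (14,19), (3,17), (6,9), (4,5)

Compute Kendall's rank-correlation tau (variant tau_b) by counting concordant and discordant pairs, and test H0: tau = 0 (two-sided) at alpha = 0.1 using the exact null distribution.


Step 1: Enumerate the 45 unordered pairs (i,j) with i<j and classify each by sign(x_j-x_i) * sign(y_j-y_i).
  (1,2):dx=+4,dy=+7->C; (1,3):dx=-6,dy=+12->D; (1,4):dx=-2,dy=+10->D; (1,5):dx=+2,dy=+3->C
  (1,6):dx=+5,dy=+17->C; (1,7):dx=+7,dy=+16->C; (1,8):dx=-4,dy=+14->D; (1,9):dx=-1,dy=+6->D
  (1,10):dx=-3,dy=+2->D; (2,3):dx=-10,dy=+5->D; (2,4):dx=-6,dy=+3->D; (2,5):dx=-2,dy=-4->C
  (2,6):dx=+1,dy=+10->C; (2,7):dx=+3,dy=+9->C; (2,8):dx=-8,dy=+7->D; (2,9):dx=-5,dy=-1->C
  (2,10):dx=-7,dy=-5->C; (3,4):dx=+4,dy=-2->D; (3,5):dx=+8,dy=-9->D; (3,6):dx=+11,dy=+5->C
  (3,7):dx=+13,dy=+4->C; (3,8):dx=+2,dy=+2->C; (3,9):dx=+5,dy=-6->D; (3,10):dx=+3,dy=-10->D
  (4,5):dx=+4,dy=-7->D; (4,6):dx=+7,dy=+7->C; (4,7):dx=+9,dy=+6->C; (4,8):dx=-2,dy=+4->D
  (4,9):dx=+1,dy=-4->D; (4,10):dx=-1,dy=-8->C; (5,6):dx=+3,dy=+14->C; (5,7):dx=+5,dy=+13->C
  (5,8):dx=-6,dy=+11->D; (5,9):dx=-3,dy=+3->D; (5,10):dx=-5,dy=-1->C; (6,7):dx=+2,dy=-1->D
  (6,8):dx=-9,dy=-3->C; (6,9):dx=-6,dy=-11->C; (6,10):dx=-8,dy=-15->C; (7,8):dx=-11,dy=-2->C
  (7,9):dx=-8,dy=-10->C; (7,10):dx=-10,dy=-14->C; (8,9):dx=+3,dy=-8->D; (8,10):dx=+1,dy=-12->D
  (9,10):dx=-2,dy=-4->C
Step 2: C = 25, D = 20, total pairs = 45.
Step 3: tau = (C - D)/(n(n-1)/2) = (25 - 20)/45 = 0.111111.
Step 4: Exact two-sided p-value (enumerate n! = 3628800 permutations of y under H0): p = 0.727490.
Step 5: alpha = 0.1. fail to reject H0.

tau_b = 0.1111 (C=25, D=20), p = 0.727490, fail to reject H0.


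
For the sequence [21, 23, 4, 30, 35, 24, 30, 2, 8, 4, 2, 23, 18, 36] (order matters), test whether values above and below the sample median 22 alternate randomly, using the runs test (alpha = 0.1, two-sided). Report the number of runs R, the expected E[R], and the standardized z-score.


Step 1: Compute median = 22; label A = above, B = below.
Labels in order: BABAAAABBBBABA  (n_A = 7, n_B = 7)
Step 2: Count runs R = 8.
Step 3: Under H0 (random ordering), E[R] = 2*n_A*n_B/(n_A+n_B) + 1 = 2*7*7/14 + 1 = 8.0000.
        Var[R] = 2*n_A*n_B*(2*n_A*n_B - n_A - n_B) / ((n_A+n_B)^2 * (n_A+n_B-1)) = 8232/2548 = 3.2308.
        SD[R] = 1.7974.
Step 4: R = E[R], so z = 0 with no continuity correction.
Step 5: Two-sided p-value via normal approximation = 2*(1 - Phi(|z|)) = 1.000000.
Step 6: alpha = 0.1. fail to reject H0.

R = 8, z = 0.0000, p = 1.000000, fail to reject H0.


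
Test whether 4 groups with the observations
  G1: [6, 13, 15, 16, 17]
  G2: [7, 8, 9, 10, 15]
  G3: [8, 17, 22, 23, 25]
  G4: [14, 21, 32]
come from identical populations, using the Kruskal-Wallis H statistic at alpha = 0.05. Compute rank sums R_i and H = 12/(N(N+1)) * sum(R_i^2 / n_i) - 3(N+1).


Step 1: Combine all N = 18 observations and assign midranks.
sorted (value, group, rank): (6,G1,1), (7,G2,2), (8,G2,3.5), (8,G3,3.5), (9,G2,5), (10,G2,6), (13,G1,7), (14,G4,8), (15,G1,9.5), (15,G2,9.5), (16,G1,11), (17,G1,12.5), (17,G3,12.5), (21,G4,14), (22,G3,15), (23,G3,16), (25,G3,17), (32,G4,18)
Step 2: Sum ranks within each group.
R_1 = 41 (n_1 = 5)
R_2 = 26 (n_2 = 5)
R_3 = 64 (n_3 = 5)
R_4 = 40 (n_4 = 3)
Step 3: H = 12/(N(N+1)) * sum(R_i^2/n_i) - 3(N+1)
     = 12/(18*19) * (41^2/5 + 26^2/5 + 64^2/5 + 40^2/3) - 3*19
     = 0.035088 * 1823.93 - 57
     = 6.997661.
Step 4: Ties present; correction factor C = 1 - 18/(18^3 - 18) = 0.996904. Corrected H = 6.997661 / 0.996904 = 7.019393.
Step 5: Under H0, H ~ chi^2(3); p-value = 0.071282.
Step 6: alpha = 0.05. fail to reject H0.

H = 7.0194, df = 3, p = 0.071282, fail to reject H0.


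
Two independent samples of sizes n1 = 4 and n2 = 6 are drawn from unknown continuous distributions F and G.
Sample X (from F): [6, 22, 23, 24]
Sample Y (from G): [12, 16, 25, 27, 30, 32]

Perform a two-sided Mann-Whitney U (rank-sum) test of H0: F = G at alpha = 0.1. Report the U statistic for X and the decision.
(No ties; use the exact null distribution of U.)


Step 1: Combine and sort all 10 observations; assign midranks.
sorted (value, group): (6,X), (12,Y), (16,Y), (22,X), (23,X), (24,X), (25,Y), (27,Y), (30,Y), (32,Y)
ranks: 6->1, 12->2, 16->3, 22->4, 23->5, 24->6, 25->7, 27->8, 30->9, 32->10
Step 2: Rank sum for X: R1 = 1 + 4 + 5 + 6 = 16.
Step 3: U_X = R1 - n1(n1+1)/2 = 16 - 4*5/2 = 16 - 10 = 6.
       U_Y = n1*n2 - U_X = 24 - 6 = 18.
Step 4: No ties, so the exact null distribution of U (based on enumerating the C(10,4) = 210 equally likely rank assignments) gives the two-sided p-value.
Step 5: p-value = 0.257143; compare to alpha = 0.1. fail to reject H0.

U_X = 6, p = 0.257143, fail to reject H0 at alpha = 0.1.


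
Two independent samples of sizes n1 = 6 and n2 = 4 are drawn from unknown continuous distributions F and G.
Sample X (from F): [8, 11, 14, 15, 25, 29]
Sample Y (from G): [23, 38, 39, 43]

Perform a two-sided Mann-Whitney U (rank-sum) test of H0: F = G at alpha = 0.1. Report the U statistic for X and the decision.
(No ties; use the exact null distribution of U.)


Step 1: Combine and sort all 10 observations; assign midranks.
sorted (value, group): (8,X), (11,X), (14,X), (15,X), (23,Y), (25,X), (29,X), (38,Y), (39,Y), (43,Y)
ranks: 8->1, 11->2, 14->3, 15->4, 23->5, 25->6, 29->7, 38->8, 39->9, 43->10
Step 2: Rank sum for X: R1 = 1 + 2 + 3 + 4 + 6 + 7 = 23.
Step 3: U_X = R1 - n1(n1+1)/2 = 23 - 6*7/2 = 23 - 21 = 2.
       U_Y = n1*n2 - U_X = 24 - 2 = 22.
Step 4: No ties, so the exact null distribution of U (based on enumerating the C(10,6) = 210 equally likely rank assignments) gives the two-sided p-value.
Step 5: p-value = 0.038095; compare to alpha = 0.1. reject H0.

U_X = 2, p = 0.038095, reject H0 at alpha = 0.1.


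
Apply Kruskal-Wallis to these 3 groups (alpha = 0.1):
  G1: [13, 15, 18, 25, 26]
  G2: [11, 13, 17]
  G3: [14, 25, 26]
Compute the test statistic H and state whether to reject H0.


Step 1: Combine all N = 11 observations and assign midranks.
sorted (value, group, rank): (11,G2,1), (13,G1,2.5), (13,G2,2.5), (14,G3,4), (15,G1,5), (17,G2,6), (18,G1,7), (25,G1,8.5), (25,G3,8.5), (26,G1,10.5), (26,G3,10.5)
Step 2: Sum ranks within each group.
R_1 = 33.5 (n_1 = 5)
R_2 = 9.5 (n_2 = 3)
R_3 = 23 (n_3 = 3)
Step 3: H = 12/(N(N+1)) * sum(R_i^2/n_i) - 3(N+1)
     = 12/(11*12) * (33.5^2/5 + 9.5^2/3 + 23^2/3) - 3*12
     = 0.090909 * 430.867 - 36
     = 3.169697.
Step 4: Ties present; correction factor C = 1 - 18/(11^3 - 11) = 0.986364. Corrected H = 3.169697 / 0.986364 = 3.213518.
Step 5: Under H0, H ~ chi^2(2); p-value = 0.200537.
Step 6: alpha = 0.1. fail to reject H0.

H = 3.2135, df = 2, p = 0.200537, fail to reject H0.


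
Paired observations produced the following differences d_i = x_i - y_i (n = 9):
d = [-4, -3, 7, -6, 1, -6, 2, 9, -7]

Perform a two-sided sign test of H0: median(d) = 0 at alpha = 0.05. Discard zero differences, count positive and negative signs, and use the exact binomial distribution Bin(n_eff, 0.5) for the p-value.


Step 1: Discard zero differences. Original n = 9; n_eff = number of nonzero differences = 9.
Nonzero differences (with sign): -4, -3, +7, -6, +1, -6, +2, +9, -7
Step 2: Count signs: positive = 4, negative = 5.
Step 3: Under H0: P(positive) = 0.5, so the number of positives S ~ Bin(9, 0.5).
Step 4: Two-sided exact p-value = sum of Bin(9,0.5) probabilities at or below the observed probability = 1.000000.
Step 5: alpha = 0.05. fail to reject H0.

n_eff = 9, pos = 4, neg = 5, p = 1.000000, fail to reject H0.


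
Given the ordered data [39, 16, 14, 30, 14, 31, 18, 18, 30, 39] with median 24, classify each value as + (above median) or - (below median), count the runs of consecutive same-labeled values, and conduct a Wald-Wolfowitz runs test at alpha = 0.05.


Step 1: Compute median = 24; label A = above, B = below.
Labels in order: ABBABABBAA  (n_A = 5, n_B = 5)
Step 2: Count runs R = 7.
Step 3: Under H0 (random ordering), E[R] = 2*n_A*n_B/(n_A+n_B) + 1 = 2*5*5/10 + 1 = 6.0000.
        Var[R] = 2*n_A*n_B*(2*n_A*n_B - n_A - n_B) / ((n_A+n_B)^2 * (n_A+n_B-1)) = 2000/900 = 2.2222.
        SD[R] = 1.4907.
Step 4: Continuity-corrected z = (R - 0.5 - E[R]) / SD[R] = (7 - 0.5 - 6.0000) / 1.4907 = 0.3354.
Step 5: Two-sided p-value via normal approximation = 2*(1 - Phi(|z|)) = 0.737316.
Step 6: alpha = 0.05. fail to reject H0.

R = 7, z = 0.3354, p = 0.737316, fail to reject H0.


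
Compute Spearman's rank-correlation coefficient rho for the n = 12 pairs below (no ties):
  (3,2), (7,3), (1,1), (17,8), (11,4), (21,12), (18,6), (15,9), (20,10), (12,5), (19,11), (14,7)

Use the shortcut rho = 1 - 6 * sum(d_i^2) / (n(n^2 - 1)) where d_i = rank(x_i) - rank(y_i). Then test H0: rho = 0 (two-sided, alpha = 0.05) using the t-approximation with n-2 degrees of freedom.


Step 1: Rank x and y separately (midranks; no ties here).
rank(x): 3->2, 7->3, 1->1, 17->8, 11->4, 21->12, 18->9, 15->7, 20->11, 12->5, 19->10, 14->6
rank(y): 2->2, 3->3, 1->1, 8->8, 4->4, 12->12, 6->6, 9->9, 10->10, 5->5, 11->11, 7->7
Step 2: d_i = R_x(i) - R_y(i); compute d_i^2.
  (2-2)^2=0, (3-3)^2=0, (1-1)^2=0, (8-8)^2=0, (4-4)^2=0, (12-12)^2=0, (9-6)^2=9, (7-9)^2=4, (11-10)^2=1, (5-5)^2=0, (10-11)^2=1, (6-7)^2=1
sum(d^2) = 16.
Step 3: rho = 1 - 6*16 / (12*(12^2 - 1)) = 1 - 96/1716 = 0.944056.
Step 4: Under H0, t = rho * sqrt((n-2)/(1-rho^2)) = 9.0525 ~ t(10).
Step 5: Two-sided p-value from the t-distribution with 10 df = 0.000004.
Step 6: alpha = 0.05. reject H0.

rho = 0.9441, p = 0.000004, reject H0 at alpha = 0.05.


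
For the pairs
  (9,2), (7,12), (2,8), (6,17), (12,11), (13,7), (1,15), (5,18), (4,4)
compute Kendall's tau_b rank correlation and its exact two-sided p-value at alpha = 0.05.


Step 1: Enumerate the 36 unordered pairs (i,j) with i<j and classify each by sign(x_j-x_i) * sign(y_j-y_i).
  (1,2):dx=-2,dy=+10->D; (1,3):dx=-7,dy=+6->D; (1,4):dx=-3,dy=+15->D; (1,5):dx=+3,dy=+9->C
  (1,6):dx=+4,dy=+5->C; (1,7):dx=-8,dy=+13->D; (1,8):dx=-4,dy=+16->D; (1,9):dx=-5,dy=+2->D
  (2,3):dx=-5,dy=-4->C; (2,4):dx=-1,dy=+5->D; (2,5):dx=+5,dy=-1->D; (2,6):dx=+6,dy=-5->D
  (2,7):dx=-6,dy=+3->D; (2,8):dx=-2,dy=+6->D; (2,9):dx=-3,dy=-8->C; (3,4):dx=+4,dy=+9->C
  (3,5):dx=+10,dy=+3->C; (3,6):dx=+11,dy=-1->D; (3,7):dx=-1,dy=+7->D; (3,8):dx=+3,dy=+10->C
  (3,9):dx=+2,dy=-4->D; (4,5):dx=+6,dy=-6->D; (4,6):dx=+7,dy=-10->D; (4,7):dx=-5,dy=-2->C
  (4,8):dx=-1,dy=+1->D; (4,9):dx=-2,dy=-13->C; (5,6):dx=+1,dy=-4->D; (5,7):dx=-11,dy=+4->D
  (5,8):dx=-7,dy=+7->D; (5,9):dx=-8,dy=-7->C; (6,7):dx=-12,dy=+8->D; (6,8):dx=-8,dy=+11->D
  (6,9):dx=-9,dy=-3->C; (7,8):dx=+4,dy=+3->C; (7,9):dx=+3,dy=-11->D; (8,9):dx=-1,dy=-14->C
Step 2: C = 13, D = 23, total pairs = 36.
Step 3: tau = (C - D)/(n(n-1)/2) = (13 - 23)/36 = -0.277778.
Step 4: Exact two-sided p-value (enumerate n! = 362880 permutations of y under H0): p = 0.358488.
Step 5: alpha = 0.05. fail to reject H0.

tau_b = -0.2778 (C=13, D=23), p = 0.358488, fail to reject H0.


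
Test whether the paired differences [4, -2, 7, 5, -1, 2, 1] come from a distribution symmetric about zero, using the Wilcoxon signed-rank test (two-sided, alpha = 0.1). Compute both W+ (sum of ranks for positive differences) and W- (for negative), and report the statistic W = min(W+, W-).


Step 1: Drop any zero differences (none here) and take |d_i|.
|d| = [4, 2, 7, 5, 1, 2, 1]
Step 2: Midrank |d_i| (ties get averaged ranks).
ranks: |4|->5, |2|->3.5, |7|->7, |5|->6, |1|->1.5, |2|->3.5, |1|->1.5
Step 3: Attach original signs; sum ranks with positive sign and with negative sign.
W+ = 5 + 7 + 6 + 3.5 + 1.5 = 23
W- = 3.5 + 1.5 = 5
(Check: W+ + W- = 28 should equal n(n+1)/2 = 28.)
Step 4: Test statistic W = min(W+, W-) = 5.
Step 5: Ties in |d|, so use the tie-corrected normal approximation.
        E[W] = n(n+1)/4 = 7*8/4 = 14.
        Tie groups: |d|=1 (t=2), |d|=2 (t=2); sum(t^3 - t) = 12.
        Var[W] = n(n+1)(2n+1)/24 - sum(t^3-t)/48 = 840/24 - 12/48 = 34.75.
        z = (W - E[W]) / sqrt(Var[W]) = (5 - 14) / 5.8949 = -1.5267.
        Two-sided p = 2*Phi(z) = 0.126826.
Step 6: alpha = 0.1. fail to reject H0.

W+ = 23, W- = 5, W = min = 5, p = 0.126826, fail to reject H0.


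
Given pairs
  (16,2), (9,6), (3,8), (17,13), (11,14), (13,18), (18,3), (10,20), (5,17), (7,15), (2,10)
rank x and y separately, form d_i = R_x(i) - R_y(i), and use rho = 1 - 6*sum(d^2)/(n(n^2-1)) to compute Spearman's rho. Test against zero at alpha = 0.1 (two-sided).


Step 1: Rank x and y separately (midranks; no ties here).
rank(x): 16->9, 9->5, 3->2, 17->10, 11->7, 13->8, 18->11, 10->6, 5->3, 7->4, 2->1
rank(y): 2->1, 6->3, 8->4, 13->6, 14->7, 18->10, 3->2, 20->11, 17->9, 15->8, 10->5
Step 2: d_i = R_x(i) - R_y(i); compute d_i^2.
  (9-1)^2=64, (5-3)^2=4, (2-4)^2=4, (10-6)^2=16, (7-7)^2=0, (8-10)^2=4, (11-2)^2=81, (6-11)^2=25, (3-9)^2=36, (4-8)^2=16, (1-5)^2=16
sum(d^2) = 266.
Step 3: rho = 1 - 6*266 / (11*(11^2 - 1)) = 1 - 1596/1320 = -0.209091.
Step 4: Under H0, t = rho * sqrt((n-2)/(1-rho^2)) = -0.6415 ~ t(9).
Step 5: Two-sided p-value from the t-distribution with 9 df = 0.537221.
Step 6: alpha = 0.1. fail to reject H0.

rho = -0.2091, p = 0.537221, fail to reject H0 at alpha = 0.1.


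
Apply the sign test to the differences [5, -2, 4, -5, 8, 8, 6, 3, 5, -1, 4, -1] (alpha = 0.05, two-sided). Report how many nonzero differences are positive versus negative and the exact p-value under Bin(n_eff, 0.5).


Step 1: Discard zero differences. Original n = 12; n_eff = number of nonzero differences = 12.
Nonzero differences (with sign): +5, -2, +4, -5, +8, +8, +6, +3, +5, -1, +4, -1
Step 2: Count signs: positive = 8, negative = 4.
Step 3: Under H0: P(positive) = 0.5, so the number of positives S ~ Bin(12, 0.5).
Step 4: Two-sided exact p-value = sum of Bin(12,0.5) probabilities at or below the observed probability = 0.387695.
Step 5: alpha = 0.05. fail to reject H0.

n_eff = 12, pos = 8, neg = 4, p = 0.387695, fail to reject H0.


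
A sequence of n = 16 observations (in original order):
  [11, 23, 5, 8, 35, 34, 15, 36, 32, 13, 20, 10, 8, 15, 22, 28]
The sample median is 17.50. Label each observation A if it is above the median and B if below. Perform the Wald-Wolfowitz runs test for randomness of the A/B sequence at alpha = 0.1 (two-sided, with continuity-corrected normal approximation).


Step 1: Compute median = 17.50; label A = above, B = below.
Labels in order: BABBAABAABABBBAA  (n_A = 8, n_B = 8)
Step 2: Count runs R = 10.
Step 3: Under H0 (random ordering), E[R] = 2*n_A*n_B/(n_A+n_B) + 1 = 2*8*8/16 + 1 = 9.0000.
        Var[R] = 2*n_A*n_B*(2*n_A*n_B - n_A - n_B) / ((n_A+n_B)^2 * (n_A+n_B-1)) = 14336/3840 = 3.7333.
        SD[R] = 1.9322.
Step 4: Continuity-corrected z = (R - 0.5 - E[R]) / SD[R] = (10 - 0.5 - 9.0000) / 1.9322 = 0.2588.
Step 5: Two-sided p-value via normal approximation = 2*(1 - Phi(|z|)) = 0.795809.
Step 6: alpha = 0.1. fail to reject H0.

R = 10, z = 0.2588, p = 0.795809, fail to reject H0.


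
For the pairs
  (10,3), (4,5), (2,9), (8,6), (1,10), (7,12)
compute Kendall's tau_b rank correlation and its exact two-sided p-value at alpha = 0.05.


Step 1: Enumerate the 15 unordered pairs (i,j) with i<j and classify each by sign(x_j-x_i) * sign(y_j-y_i).
  (1,2):dx=-6,dy=+2->D; (1,3):dx=-8,dy=+6->D; (1,4):dx=-2,dy=+3->D; (1,5):dx=-9,dy=+7->D
  (1,6):dx=-3,dy=+9->D; (2,3):dx=-2,dy=+4->D; (2,4):dx=+4,dy=+1->C; (2,5):dx=-3,dy=+5->D
  (2,6):dx=+3,dy=+7->C; (3,4):dx=+6,dy=-3->D; (3,5):dx=-1,dy=+1->D; (3,6):dx=+5,dy=+3->C
  (4,5):dx=-7,dy=+4->D; (4,6):dx=-1,dy=+6->D; (5,6):dx=+6,dy=+2->C
Step 2: C = 4, D = 11, total pairs = 15.
Step 3: tau = (C - D)/(n(n-1)/2) = (4 - 11)/15 = -0.466667.
Step 4: Exact two-sided p-value (enumerate n! = 720 permutations of y under H0): p = 0.272222.
Step 5: alpha = 0.05. fail to reject H0.

tau_b = -0.4667 (C=4, D=11), p = 0.272222, fail to reject H0.


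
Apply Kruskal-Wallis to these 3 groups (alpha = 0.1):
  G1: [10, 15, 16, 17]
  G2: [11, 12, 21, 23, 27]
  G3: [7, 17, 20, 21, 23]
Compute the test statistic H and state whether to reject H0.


Step 1: Combine all N = 14 observations and assign midranks.
sorted (value, group, rank): (7,G3,1), (10,G1,2), (11,G2,3), (12,G2,4), (15,G1,5), (16,G1,6), (17,G1,7.5), (17,G3,7.5), (20,G3,9), (21,G2,10.5), (21,G3,10.5), (23,G2,12.5), (23,G3,12.5), (27,G2,14)
Step 2: Sum ranks within each group.
R_1 = 20.5 (n_1 = 4)
R_2 = 44 (n_2 = 5)
R_3 = 40.5 (n_3 = 5)
Step 3: H = 12/(N(N+1)) * sum(R_i^2/n_i) - 3(N+1)
     = 12/(14*15) * (20.5^2/4 + 44^2/5 + 40.5^2/5) - 3*15
     = 0.057143 * 820.312 - 45
     = 1.875000.
Step 4: Ties present; correction factor C = 1 - 18/(14^3 - 14) = 0.993407. Corrected H = 1.875000 / 0.993407 = 1.887445.
Step 5: Under H0, H ~ chi^2(2); p-value = 0.389176.
Step 6: alpha = 0.1. fail to reject H0.

H = 1.8874, df = 2, p = 0.389176, fail to reject H0.


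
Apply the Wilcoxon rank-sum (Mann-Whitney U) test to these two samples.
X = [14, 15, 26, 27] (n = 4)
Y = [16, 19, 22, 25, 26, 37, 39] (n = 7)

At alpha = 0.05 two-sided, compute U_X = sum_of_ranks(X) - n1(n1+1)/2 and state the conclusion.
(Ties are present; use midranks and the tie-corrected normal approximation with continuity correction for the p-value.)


Step 1: Combine and sort all 11 observations; assign midranks.
sorted (value, group): (14,X), (15,X), (16,Y), (19,Y), (22,Y), (25,Y), (26,X), (26,Y), (27,X), (37,Y), (39,Y)
ranks: 14->1, 15->2, 16->3, 19->4, 22->5, 25->6, 26->7.5, 26->7.5, 27->9, 37->10, 39->11
Step 2: Rank sum for X: R1 = 1 + 2 + 7.5 + 9 = 19.5.
Step 3: U_X = R1 - n1(n1+1)/2 = 19.5 - 4*5/2 = 19.5 - 10 = 9.5.
       U_Y = n1*n2 - U_X = 28 - 9.5 = 18.5.
Step 4: Ties are present, so use the tie-corrected normal approximation (with continuity correction) for the p-value.
Step 5: p-value = 0.448659; compare to alpha = 0.05. fail to reject H0.

U_X = 9.5, p = 0.448659, fail to reject H0 at alpha = 0.05.


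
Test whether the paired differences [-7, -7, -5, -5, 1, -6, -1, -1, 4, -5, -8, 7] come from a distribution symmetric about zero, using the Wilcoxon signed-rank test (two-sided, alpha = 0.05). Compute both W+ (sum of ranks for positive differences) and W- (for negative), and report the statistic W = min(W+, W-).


Step 1: Drop any zero differences (none here) and take |d_i|.
|d| = [7, 7, 5, 5, 1, 6, 1, 1, 4, 5, 8, 7]
Step 2: Midrank |d_i| (ties get averaged ranks).
ranks: |7|->10, |7|->10, |5|->6, |5|->6, |1|->2, |6|->8, |1|->2, |1|->2, |4|->4, |5|->6, |8|->12, |7|->10
Step 3: Attach original signs; sum ranks with positive sign and with negative sign.
W+ = 2 + 4 + 10 = 16
W- = 10 + 10 + 6 + 6 + 8 + 2 + 2 + 6 + 12 = 62
(Check: W+ + W- = 78 should equal n(n+1)/2 = 78.)
Step 4: Test statistic W = min(W+, W-) = 16.
Step 5: Ties in |d|, so use the tie-corrected normal approximation.
        E[W] = n(n+1)/4 = 12*13/4 = 39.
        Tie groups: |d|=1 (t=3), |d|=5 (t=3), |d|=7 (t=3); sum(t^3 - t) = 72.
        Var[W] = n(n+1)(2n+1)/24 - sum(t^3-t)/48 = 3900/24 - 72/48 = 161.
        z = (W - E[W]) / sqrt(Var[W]) = (16 - 39) / 12.6886 = -1.8127.
        Two-sided p = 2*Phi(z) = 0.069885.
Step 6: alpha = 0.05. fail to reject H0.

W+ = 16, W- = 62, W = min = 16, p = 0.069885, fail to reject H0.


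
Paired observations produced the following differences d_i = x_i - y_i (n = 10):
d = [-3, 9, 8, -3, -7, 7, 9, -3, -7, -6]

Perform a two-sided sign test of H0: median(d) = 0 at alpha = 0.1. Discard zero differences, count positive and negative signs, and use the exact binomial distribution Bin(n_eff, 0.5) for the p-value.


Step 1: Discard zero differences. Original n = 10; n_eff = number of nonzero differences = 10.
Nonzero differences (with sign): -3, +9, +8, -3, -7, +7, +9, -3, -7, -6
Step 2: Count signs: positive = 4, negative = 6.
Step 3: Under H0: P(positive) = 0.5, so the number of positives S ~ Bin(10, 0.5).
Step 4: Two-sided exact p-value = sum of Bin(10,0.5) probabilities at or below the observed probability = 0.753906.
Step 5: alpha = 0.1. fail to reject H0.

n_eff = 10, pos = 4, neg = 6, p = 0.753906, fail to reject H0.


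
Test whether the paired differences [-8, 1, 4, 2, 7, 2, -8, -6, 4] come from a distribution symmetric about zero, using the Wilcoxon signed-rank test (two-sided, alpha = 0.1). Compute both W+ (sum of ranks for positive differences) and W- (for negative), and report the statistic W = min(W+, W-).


Step 1: Drop any zero differences (none here) and take |d_i|.
|d| = [8, 1, 4, 2, 7, 2, 8, 6, 4]
Step 2: Midrank |d_i| (ties get averaged ranks).
ranks: |8|->8.5, |1|->1, |4|->4.5, |2|->2.5, |7|->7, |2|->2.5, |8|->8.5, |6|->6, |4|->4.5
Step 3: Attach original signs; sum ranks with positive sign and with negative sign.
W+ = 1 + 4.5 + 2.5 + 7 + 2.5 + 4.5 = 22
W- = 8.5 + 8.5 + 6 = 23
(Check: W+ + W- = 45 should equal n(n+1)/2 = 45.)
Step 4: Test statistic W = min(W+, W-) = 22.
Step 5: Ties in |d|, so use the tie-corrected normal approximation.
        E[W] = n(n+1)/4 = 9*10/4 = 22.5.
        Tie groups: |d|=2 (t=2), |d|=4 (t=2), |d|=8 (t=2); sum(t^3 - t) = 18.
        Var[W] = n(n+1)(2n+1)/24 - sum(t^3-t)/48 = 1710/24 - 18/48 = 70.875.
        z = (W - E[W]) / sqrt(Var[W]) = (22 - 22.5) / 8.4187 = -0.0594.
        Two-sided p = 2*Phi(z) = 0.952640.
Step 6: alpha = 0.1. fail to reject H0.

W+ = 22, W- = 23, W = min = 22, p = 0.952640, fail to reject H0.
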